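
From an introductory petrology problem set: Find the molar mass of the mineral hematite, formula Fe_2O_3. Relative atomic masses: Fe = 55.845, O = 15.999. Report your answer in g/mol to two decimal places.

159.69 g/mol

Fe: 2 × 55.845 = 111.6900
O: 3 × 15.999 = 47.9970
Summing the contributions gives the formula mass.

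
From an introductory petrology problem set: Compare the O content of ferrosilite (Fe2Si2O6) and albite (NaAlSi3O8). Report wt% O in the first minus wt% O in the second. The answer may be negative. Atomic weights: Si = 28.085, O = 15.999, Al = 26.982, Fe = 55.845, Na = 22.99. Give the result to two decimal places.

O in Fe2Si2O6: molar mass 263.854 g/mol; 6×15.999 = 95.994 g → 36.38 wt%.
O in NaAlSi3O8: molar mass 262.219 g/mol; 8×15.999 = 127.992 g → 48.81 wt%.
Difference = 36.38 − 48.81 = -12.43 percentage points.

-12.43 percentage points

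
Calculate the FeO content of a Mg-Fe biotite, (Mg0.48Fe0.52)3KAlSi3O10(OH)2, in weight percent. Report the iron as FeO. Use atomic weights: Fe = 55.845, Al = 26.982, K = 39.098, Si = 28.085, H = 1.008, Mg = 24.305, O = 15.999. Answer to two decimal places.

24.03 wt%

M((Mg0.48Fe0.52)3KAlSi3O10(OH)2) = 466.456 g/mol; M(FeO) = 71.844 g/mol.
Moles FeO per formula unit = 1.56 Fe ÷ 1 = 1.5600.
FeO fraction = (1.5600 × 71.844) / 466.456 = 112.077/466.456 = 0.2403.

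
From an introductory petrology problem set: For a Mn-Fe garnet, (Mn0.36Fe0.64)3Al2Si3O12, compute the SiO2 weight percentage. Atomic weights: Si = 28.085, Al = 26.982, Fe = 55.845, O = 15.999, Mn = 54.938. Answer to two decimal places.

36.28 wt%

Molar mass of (Mn0.36Fe0.64)3Al2Si3O12 = 1.08×54.938 + 1.92×55.845 + 2×26.982 + 3×28.085 + 12×15.999 = 496.762 g/mol.
Each formula unit contains 3 Si, equivalent to 3/1 = 3.0000 mol SiO2.
M(SiO2) = 1×28.085 + 2×15.999 = 60.083 g/mol.
Mass of SiO2 per formula unit = 3.0000 × 60.083 = 180.249 g.
SiO2 wt% = 180.249 / 496.762 × 100 = 36.28%.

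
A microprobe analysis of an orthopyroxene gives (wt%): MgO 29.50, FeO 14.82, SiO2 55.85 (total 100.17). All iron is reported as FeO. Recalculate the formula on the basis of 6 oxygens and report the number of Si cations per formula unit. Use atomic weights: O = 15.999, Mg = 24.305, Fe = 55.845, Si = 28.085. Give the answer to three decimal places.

MgO (M=40.304): mol = 0.73194; Mg = 0.73194, O = 0.73194.
FeO (M=71.844): mol = 0.20628; Fe = 0.20628, O = 0.20628.
SiO2 (M=60.083): mol = 0.92955; Si = 0.92955, O = 1.85910.
ΣO = 2.79732; factor = 6/ΣO = 2.14491.
Si apfu = 0.92955 × 2.14491 = 1.994.

1.994 Si apfu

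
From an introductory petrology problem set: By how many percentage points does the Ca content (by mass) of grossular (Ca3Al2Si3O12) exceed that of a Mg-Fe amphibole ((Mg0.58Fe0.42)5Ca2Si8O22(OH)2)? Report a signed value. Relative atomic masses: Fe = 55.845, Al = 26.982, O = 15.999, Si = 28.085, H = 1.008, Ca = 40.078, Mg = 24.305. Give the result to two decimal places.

17.57 percentage points

M(Ca3Al2Si3O12) = 450.441 g/mol, so wt% Ca = 120.234/450.441 × 100 = 26.69%.
M((Mg0.58Fe0.42)5Ca2Si8O22(OH)2) = 878.587 g/mol, so wt% Ca = 80.156/878.587 × 100 = 9.12%.
26.69 − 9.12 = 17.57 pp.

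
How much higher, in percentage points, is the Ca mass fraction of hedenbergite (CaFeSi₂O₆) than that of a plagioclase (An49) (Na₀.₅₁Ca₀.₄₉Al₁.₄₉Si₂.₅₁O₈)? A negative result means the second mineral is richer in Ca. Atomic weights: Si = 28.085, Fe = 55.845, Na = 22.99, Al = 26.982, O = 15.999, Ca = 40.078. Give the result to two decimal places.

Ca in CaFeSi₂O₆: molar mass 248.087 g/mol; 1×40.078 = 40.078 g → 16.15 wt%.
Ca in Na₀.₅₁Ca₀.₄₉Al₁.₄₉Si₂.₅₁O₈: molar mass 270.052 g/mol; 0.49×40.078 = 19.638 g → 7.27 wt%.
Difference = 16.15 − 7.27 = 8.88 percentage points.

8.88 percentage points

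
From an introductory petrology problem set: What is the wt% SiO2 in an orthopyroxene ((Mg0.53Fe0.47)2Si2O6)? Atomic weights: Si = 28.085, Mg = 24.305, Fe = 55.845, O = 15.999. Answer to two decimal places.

52.15 wt%

Molar mass of (Mg0.53Fe0.47)2Si2O6 = 1.06·24.305 + 0.94·55.845 + 2·28.085 + 6·15.999 = 230.422 g/mol.
Each formula unit contains 2 Si, equivalent to 2/1 = 2.0000 mol SiO2.
M(SiO2) = 1×28.085 + 2×15.999 = 60.083 g/mol.
Mass of SiO2 per formula unit = 2.0000 × 60.083 = 120.166 g.
SiO2 wt% = 120.166 / 230.422 × 100 = 52.15%.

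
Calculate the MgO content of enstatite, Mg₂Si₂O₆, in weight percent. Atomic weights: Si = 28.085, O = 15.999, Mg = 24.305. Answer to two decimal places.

40.15 wt%

M(Mg₂Si₂O₆) = 200.774 g/mol; M(MgO) = 40.304 g/mol.
Moles MgO per formula unit = 2 Mg ÷ 1 = 2.0000.
MgO fraction = (2.0000 × 40.304) / 200.774 = 80.608/200.774 = 0.4015.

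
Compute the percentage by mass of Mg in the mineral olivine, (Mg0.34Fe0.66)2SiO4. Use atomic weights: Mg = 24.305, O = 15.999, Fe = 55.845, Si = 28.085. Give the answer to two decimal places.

9.06 mass %

Formula mass = 0.68*24.305 + 1.32*55.845 + 1*28.085 + 4*15.999 = 182.324 g/mol, of which 16.527 g is Mg.
So Mg makes up 16.527/182.324 = 0.0906 of the mass, i.e. 9.06%.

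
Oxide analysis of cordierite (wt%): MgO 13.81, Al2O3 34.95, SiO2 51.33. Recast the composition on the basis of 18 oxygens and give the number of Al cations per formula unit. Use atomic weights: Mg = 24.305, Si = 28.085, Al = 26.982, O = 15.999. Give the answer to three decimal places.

MgO (M=40.304): mol = 0.34265; Mg = 0.34265, O = 0.34265.
Al2O3 (M=101.961): mol = 0.34278; Al = 0.68556, O = 1.02834.
SiO2 (M=60.083): mol = 0.85432; Si = 0.85432, O = 1.70864.
ΣO = 3.07963; factor = 18/ΣO = 5.84486.
Al apfu = 0.68556 × 5.84486 = 4.007.

4.007 Al apfu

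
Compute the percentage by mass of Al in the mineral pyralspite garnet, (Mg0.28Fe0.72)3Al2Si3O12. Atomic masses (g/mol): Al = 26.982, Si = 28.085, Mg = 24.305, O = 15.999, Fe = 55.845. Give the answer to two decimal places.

11.45 mass %

M((Mg0.28Fe0.72)3Al2Si3O12) = 471.248 g/mol.
Al contributes 2 × 26.982 = 53.964 g per mole.
53.964/471.248 = 0.1145 → 11.45%.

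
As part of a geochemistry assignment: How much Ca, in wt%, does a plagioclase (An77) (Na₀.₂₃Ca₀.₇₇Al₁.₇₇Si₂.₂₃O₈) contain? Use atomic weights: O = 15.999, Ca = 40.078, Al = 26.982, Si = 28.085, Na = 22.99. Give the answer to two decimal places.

M(Na₀.₂₃Ca₀.₇₇Al₁.₇₇Si₂.₂₃O₈) = 274.527 g/mol.
Ca contributes 0.77 × 40.078 = 30.860 g per mole.
30.860/274.527 = 0.1124 → 11.24%.

11.24 wt%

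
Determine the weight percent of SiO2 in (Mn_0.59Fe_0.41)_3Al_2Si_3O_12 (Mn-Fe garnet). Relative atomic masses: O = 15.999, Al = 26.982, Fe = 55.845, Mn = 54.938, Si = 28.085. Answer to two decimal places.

36.33 wt%

M((Mn_0.59Fe_0.41)_3Al_2Si_3O_12) = 496.137 g/mol; M(SiO2) = 60.083 g/mol.
Moles SiO2 per formula unit = 3 Si ÷ 1 = 3.0000.
SiO2 fraction = (3.0000 × 60.083) / 496.137 = 180.249/496.137 = 0.3633.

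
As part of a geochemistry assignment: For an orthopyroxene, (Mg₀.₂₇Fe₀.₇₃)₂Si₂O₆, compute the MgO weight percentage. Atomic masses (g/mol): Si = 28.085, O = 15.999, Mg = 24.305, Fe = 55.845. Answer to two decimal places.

8.82 wt%

Formula mass = 246.822 g/mol.
0.54 Mg → 0.5400 mol MgO per formula unit; M(MgO) = 40.304, so MgO mass = 21.764 g.
21.764/246.822 × 100 = 8.82 wt%.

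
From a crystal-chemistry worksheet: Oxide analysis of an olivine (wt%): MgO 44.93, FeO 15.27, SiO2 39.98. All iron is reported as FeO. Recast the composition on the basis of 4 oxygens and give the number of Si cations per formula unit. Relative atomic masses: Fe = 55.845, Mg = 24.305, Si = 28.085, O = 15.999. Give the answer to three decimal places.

1.001 Si apfu

44.93 wt% MgO ÷ 40.304 g/mol = 1.11478 mol, giving 1.11478 Mg and 1.11478 O.
15.27 wt% FeO ÷ 71.844 g/mol = 0.21254 mol, giving 0.21254 Fe and 0.21254 O.
39.98 wt% SiO2 ÷ 60.083 g/mol = 0.66541 mol, giving 0.66541 Si and 1.33082 O.
Oxygen sums to 2.65814; scaling by 4/2.65814 = 1.50481 puts the formula on 4 O.
Si: 0.66541 × 1.50481 = 1.001 atoms per formula unit.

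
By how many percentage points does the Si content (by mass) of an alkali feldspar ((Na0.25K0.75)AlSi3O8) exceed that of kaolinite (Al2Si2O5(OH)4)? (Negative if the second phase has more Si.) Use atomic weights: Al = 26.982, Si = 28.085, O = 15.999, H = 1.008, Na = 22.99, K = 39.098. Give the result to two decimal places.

First mineral: 84.255 g Si in 274.300 g formula = 30.72 wt% Si.
Second mineral: 56.170 g Si in 258.157 g formula = 21.76 wt% Si.
30.72% − 21.76% gives a difference of 8.96 percentage points.

8.96 percentage points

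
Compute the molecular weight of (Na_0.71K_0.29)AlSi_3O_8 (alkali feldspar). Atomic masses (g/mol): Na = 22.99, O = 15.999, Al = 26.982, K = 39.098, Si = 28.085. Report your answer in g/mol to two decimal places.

M = 0.71·22.99 + 0.29·39.098 + 1·26.982 + 3·28.085 + 8·15.999

266.89 g/mol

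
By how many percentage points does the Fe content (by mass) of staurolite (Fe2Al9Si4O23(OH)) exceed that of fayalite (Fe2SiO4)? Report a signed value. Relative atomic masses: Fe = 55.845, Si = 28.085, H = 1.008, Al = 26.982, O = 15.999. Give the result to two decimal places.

First mineral: 111.690 g Fe in 851.852 g formula = 13.11 wt% Fe.
Second mineral: 111.690 g Fe in 203.771 g formula = 54.81 wt% Fe.
13.11% − 54.81% gives a difference of -41.70 percentage points.

-41.70 percentage points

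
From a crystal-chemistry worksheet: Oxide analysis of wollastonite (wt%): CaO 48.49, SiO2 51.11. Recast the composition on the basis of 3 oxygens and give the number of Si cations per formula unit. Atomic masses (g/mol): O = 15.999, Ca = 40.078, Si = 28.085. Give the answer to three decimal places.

0.995 Si apfu

CaO (M=56.077): mol = 0.86470; Ca = 0.86470, O = 0.86470.
SiO2 (M=60.083): mol = 0.85066; Si = 0.85066, O = 1.70132.
ΣO = 2.56602; factor = 3/ΣO = 1.16913.
Si apfu = 0.85066 × 1.16913 = 0.995.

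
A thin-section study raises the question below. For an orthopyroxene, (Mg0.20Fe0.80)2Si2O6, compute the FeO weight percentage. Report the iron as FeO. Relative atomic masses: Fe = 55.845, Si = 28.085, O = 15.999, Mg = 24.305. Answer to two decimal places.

Formula mass = 251.238 g/mol.
1.60 Fe → 1.6000 mol FeO per formula unit; M(FeO) = 71.844, so FeO mass = 114.950 g.
114.950/251.238 × 100 = 45.75 wt%.

45.75 wt%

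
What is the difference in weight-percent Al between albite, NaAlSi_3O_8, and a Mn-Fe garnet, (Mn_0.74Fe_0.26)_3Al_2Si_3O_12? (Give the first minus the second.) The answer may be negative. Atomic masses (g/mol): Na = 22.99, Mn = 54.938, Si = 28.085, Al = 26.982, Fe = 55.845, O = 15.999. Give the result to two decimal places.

Al in NaAlSi_3O_8: molar mass 262.219 g/mol; 1×26.982 = 26.982 g → 10.29 wt%.
Al in (Mn_0.74Fe_0.26)_3Al_2Si_3O_12: molar mass 495.728 g/mol; 2×26.982 = 53.964 g → 10.89 wt%.
Difference = 10.29 − 10.89 = -0.60 percentage points.

-0.60 percentage points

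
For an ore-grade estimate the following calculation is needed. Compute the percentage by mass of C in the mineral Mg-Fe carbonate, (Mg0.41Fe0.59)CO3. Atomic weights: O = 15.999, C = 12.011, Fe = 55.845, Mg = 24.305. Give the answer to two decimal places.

11.67 mass %

Formula mass = 0.41*24.305 + 0.59*55.845 + 1*12.011 + 3*15.999 = 102.922 g/mol, of which 12.011 g is C.
So C makes up 12.011/102.922 = 0.1167 of the mass, i.e. 11.67%.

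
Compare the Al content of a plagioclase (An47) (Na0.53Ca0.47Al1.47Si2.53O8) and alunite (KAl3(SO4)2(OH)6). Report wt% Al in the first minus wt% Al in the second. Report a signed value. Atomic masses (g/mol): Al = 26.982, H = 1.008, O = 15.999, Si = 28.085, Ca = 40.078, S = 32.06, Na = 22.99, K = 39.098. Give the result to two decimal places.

-4.84 percentage points

First mineral: 39.664 g Al in 269.732 g formula = 14.70 wt% Al.
Second mineral: 80.946 g Al in 414.198 g formula = 19.54 wt% Al.
14.70% − 19.54% gives a difference of -4.84 percentage points.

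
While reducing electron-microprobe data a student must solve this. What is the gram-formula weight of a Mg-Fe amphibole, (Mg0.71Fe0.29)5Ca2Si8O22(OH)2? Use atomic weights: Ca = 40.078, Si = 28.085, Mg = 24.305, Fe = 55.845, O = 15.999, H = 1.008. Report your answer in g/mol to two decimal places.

The formula mass is the sum 3.55(24.305) + 1.45(55.845) + 2(40.078) + 8(28.085) + 24(15.999) + 2(1.008).

858.09 g/mol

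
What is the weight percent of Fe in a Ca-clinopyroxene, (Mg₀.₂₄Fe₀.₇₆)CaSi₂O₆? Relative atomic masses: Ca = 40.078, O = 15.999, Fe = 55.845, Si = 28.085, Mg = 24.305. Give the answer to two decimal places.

17.65 wt%

Formula mass = 0.24×24.305 + 0.76×55.845 + 1×40.078 + 2×28.085 + 6×15.999 = 240.517 g/mol, of which 42.442 g is Fe.
So Fe makes up 42.442/240.517 = 0.1765 of the mass, i.e. 17.65%.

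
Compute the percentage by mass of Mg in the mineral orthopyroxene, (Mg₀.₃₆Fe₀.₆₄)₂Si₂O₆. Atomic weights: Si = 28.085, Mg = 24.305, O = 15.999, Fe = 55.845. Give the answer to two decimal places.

M((Mg₀.₃₆Fe₀.₆₄)₂Si₂O₆) = 241.145 g/mol.
Mg contributes 0.72 × 24.305 = 17.500 g per mole.
17.500/241.145 = 0.0726 → 7.26%.

7.26 weight percent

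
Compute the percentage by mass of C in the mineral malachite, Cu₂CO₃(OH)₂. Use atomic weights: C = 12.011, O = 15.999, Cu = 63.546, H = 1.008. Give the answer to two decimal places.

5.43 mass %

Formula mass = 2*63.546 + 1*12.011 + 5*15.999 + 2*1.008 = 221.114 g/mol, of which 12.011 g is C.
So C makes up 12.011/221.114 = 0.0543 of the mass, i.e. 5.43%.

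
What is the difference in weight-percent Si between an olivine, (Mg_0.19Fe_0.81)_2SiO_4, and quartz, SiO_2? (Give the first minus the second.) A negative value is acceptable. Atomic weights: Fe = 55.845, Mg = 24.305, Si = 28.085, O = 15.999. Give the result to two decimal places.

-32.10 percentage points

M((Mg_0.19Fe_0.81)_2SiO_4) = 191.786 g/mol, so wt% Si = 28.085/191.786 × 100 = 14.64%.
M(SiO_2) = 60.083 g/mol, so wt% Si = 28.085/60.083 × 100 = 46.74%.
14.64 − 46.74 = -32.10 pp.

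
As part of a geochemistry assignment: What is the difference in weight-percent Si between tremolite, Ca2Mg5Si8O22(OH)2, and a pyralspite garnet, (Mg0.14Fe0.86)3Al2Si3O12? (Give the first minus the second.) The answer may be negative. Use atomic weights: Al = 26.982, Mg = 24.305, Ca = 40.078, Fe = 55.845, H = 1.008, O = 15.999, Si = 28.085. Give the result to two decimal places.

10.27 percentage points

Si in Ca2Mg5Si8O22(OH)2: molar mass 812.353 g/mol; 8×28.085 = 224.680 g → 27.66 wt%.
Si in (Mg0.14Fe0.86)3Al2Si3O12: molar mass 484.495 g/mol; 3×28.085 = 84.255 g → 17.39 wt%.
Difference = 27.66 − 17.39 = 10.27 percentage points.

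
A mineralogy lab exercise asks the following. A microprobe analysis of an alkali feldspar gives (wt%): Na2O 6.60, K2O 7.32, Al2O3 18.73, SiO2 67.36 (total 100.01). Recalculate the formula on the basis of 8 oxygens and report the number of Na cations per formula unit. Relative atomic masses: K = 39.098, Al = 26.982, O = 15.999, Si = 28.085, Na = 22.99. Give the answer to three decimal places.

6.60 wt% Na2O ÷ 61.979 g/mol = 0.10649 mol, giving 0.21298 Na and 0.10649 O.
7.32 wt% K2O ÷ 94.195 g/mol = 0.07771 mol, giving 0.15542 K and 0.07771 O.
18.73 wt% Al2O3 ÷ 101.961 g/mol = 0.18370 mol, giving 0.36740 Al and 0.55110 O.
67.36 wt% SiO2 ÷ 60.083 g/mol = 1.12112 mol, giving 1.12112 Si and 2.24224 O.
Oxygen sums to 2.97754; scaling by 8/2.97754 = 2.68678 puts the formula on 8 O.
Na: 0.21298 × 2.68678 = 0.572 atoms per formula unit.

0.572 Na apfu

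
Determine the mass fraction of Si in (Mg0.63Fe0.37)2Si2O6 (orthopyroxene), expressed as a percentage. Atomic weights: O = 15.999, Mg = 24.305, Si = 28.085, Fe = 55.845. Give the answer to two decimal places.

25.06 weight percent

Molar mass of (Mg0.63Fe0.37)2Si2O6: 1.26·24.305 + 0.74·55.845 + 2·28.085 + 6·15.999 = 224.114 g/mol.
Mass of Si per formula unit: 2 × 28.085 = 56.170 g.
Weight fraction Si = 56.170 / 224.114 = 0.2506.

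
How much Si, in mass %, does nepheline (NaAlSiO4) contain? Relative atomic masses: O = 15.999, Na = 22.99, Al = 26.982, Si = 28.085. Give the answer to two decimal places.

M(NaAlSiO4) = 142.053 g/mol.
Si contributes 1 × 28.085 = 28.085 g per mole.
28.085/142.053 = 0.1977 → 19.77%.

19.77 mass %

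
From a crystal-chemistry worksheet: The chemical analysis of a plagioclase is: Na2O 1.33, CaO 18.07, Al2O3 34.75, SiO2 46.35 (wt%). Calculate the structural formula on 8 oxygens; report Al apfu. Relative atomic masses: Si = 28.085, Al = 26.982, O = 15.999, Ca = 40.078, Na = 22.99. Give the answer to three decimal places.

Na2O: 1.33/61.979 = 0.02146 mol → 0.04292 mol Na, 0.02146 mol O.
CaO: 18.07/56.077 = 0.32224 mol → 0.32224 mol Ca, 0.32224 mol O.
Al2O3: 34.75/101.961 = 0.34082 mol → 0.68164 mol Al, 1.02246 mol O.
SiO2: 46.35/60.083 = 0.77143 mol → 0.77143 mol Si, 1.54286 mol O.
Total oxygen = 2.90902 mol. Normalization factor = 8/2.90902 = 2.75007.
Al per 8 O = 0.68164 × 2.75007 = 1.875.

1.875 Al apfu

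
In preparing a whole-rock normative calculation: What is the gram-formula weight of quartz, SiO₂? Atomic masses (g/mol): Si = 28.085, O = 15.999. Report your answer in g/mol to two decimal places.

60.08 g/mol

M = 1(28.085) + 2(15.999)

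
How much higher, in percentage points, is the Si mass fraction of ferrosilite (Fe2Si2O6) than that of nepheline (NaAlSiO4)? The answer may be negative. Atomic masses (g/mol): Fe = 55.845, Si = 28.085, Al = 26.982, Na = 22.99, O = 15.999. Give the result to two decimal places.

First mineral: 56.170 g Si in 263.854 g formula = 21.29 wt% Si.
Second mineral: 28.085 g Si in 142.053 g formula = 19.77 wt% Si.
21.29% − 19.77% gives a difference of 1.52 percentage points.

1.52 percentage points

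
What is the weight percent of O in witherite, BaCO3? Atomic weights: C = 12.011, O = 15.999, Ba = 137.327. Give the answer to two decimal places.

M(BaCO3) = 197.335 g/mol.
O contributes 3 × 15.999 = 47.997 g per mole.
47.997/197.335 = 0.2432 → 24.32%.

24.32 mass %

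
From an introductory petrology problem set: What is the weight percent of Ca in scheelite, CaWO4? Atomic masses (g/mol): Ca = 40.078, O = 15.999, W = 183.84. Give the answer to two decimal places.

Formula mass = 1·40.078 + 1·183.84 + 4·15.999 = 287.914 g/mol, of which 40.078 g is Ca.
So Ca makes up 40.078/287.914 = 0.1392 of the mass, i.e. 13.92%.

13.92 weight percent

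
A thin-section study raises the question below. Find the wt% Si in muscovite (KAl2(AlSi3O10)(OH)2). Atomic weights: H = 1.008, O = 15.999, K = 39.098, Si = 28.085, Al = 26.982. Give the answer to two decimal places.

Formula mass = 1*39.098 + 3*26.982 + 3*28.085 + 12*15.999 + 2*1.008 = 398.303 g/mol, of which 84.255 g is Si.
So Si makes up 84.255/398.303 = 0.2115 of the mass, i.e. 21.15%.

21.15 mass %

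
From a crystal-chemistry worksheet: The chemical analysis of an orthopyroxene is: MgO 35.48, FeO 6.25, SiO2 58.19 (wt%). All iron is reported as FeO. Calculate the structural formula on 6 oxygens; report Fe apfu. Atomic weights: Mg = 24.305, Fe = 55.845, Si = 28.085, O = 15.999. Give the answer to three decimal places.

0.180 Fe apfu

MgO: 35.48/40.304 = 0.88031 mol → 0.88031 mol Mg, 0.88031 mol O.
FeO: 6.25/71.844 = 0.08699 mol → 0.08699 mol Fe, 0.08699 mol O.
SiO2: 58.19/60.083 = 0.96849 mol → 0.96849 mol Si, 1.93698 mol O.
Total oxygen = 2.90428 mol. Normalization factor = 6/2.90428 = 2.06592.
Fe per 6 O = 0.08699 × 2.06592 = 0.180.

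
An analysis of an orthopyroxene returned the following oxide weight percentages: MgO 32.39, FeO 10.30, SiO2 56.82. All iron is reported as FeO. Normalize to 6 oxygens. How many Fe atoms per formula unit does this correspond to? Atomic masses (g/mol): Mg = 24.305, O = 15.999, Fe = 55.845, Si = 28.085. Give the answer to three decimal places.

0.303 Fe apfu

32.39 wt% MgO ÷ 40.304 g/mol = 0.80364 mol, giving 0.80364 Mg and 0.80364 O.
10.30 wt% FeO ÷ 71.844 g/mol = 0.14337 mol, giving 0.14337 Fe and 0.14337 O.
56.82 wt% SiO2 ÷ 60.083 g/mol = 0.94569 mol, giving 0.94569 Si and 1.89138 O.
Oxygen sums to 2.83839; scaling by 6/2.83839 = 2.11387 puts the formula on 6 O.
Fe: 0.14337 × 2.11387 = 0.303 atoms per formula unit.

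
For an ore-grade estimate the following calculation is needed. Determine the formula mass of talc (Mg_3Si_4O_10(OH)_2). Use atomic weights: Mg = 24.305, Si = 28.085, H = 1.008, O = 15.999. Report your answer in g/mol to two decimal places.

The formula mass is the sum 3(24.305) + 4(28.085) + 12(15.999) + 2(1.008).

379.26 g/mol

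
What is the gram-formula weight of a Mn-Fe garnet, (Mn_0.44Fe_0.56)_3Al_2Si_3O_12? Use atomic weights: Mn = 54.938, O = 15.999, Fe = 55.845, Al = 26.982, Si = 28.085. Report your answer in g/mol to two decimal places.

496.54 g/mol

M = 1.32(54.938) + 1.68(55.845) + 2(26.982) + 3(28.085) + 12(15.999)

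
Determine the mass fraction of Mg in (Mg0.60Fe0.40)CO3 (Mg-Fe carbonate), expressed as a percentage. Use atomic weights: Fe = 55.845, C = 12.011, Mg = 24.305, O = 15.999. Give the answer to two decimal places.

15.05 wt%

Molar mass of (Mg0.60Fe0.40)CO3: 0.60×24.305 + 0.40×55.845 + 1×12.011 + 3×15.999 = 96.929 g/mol.
Mass of Mg per formula unit: 0.60 × 24.305 = 14.583 g.
Weight fraction Mg = 14.583 / 96.929 = 0.1505.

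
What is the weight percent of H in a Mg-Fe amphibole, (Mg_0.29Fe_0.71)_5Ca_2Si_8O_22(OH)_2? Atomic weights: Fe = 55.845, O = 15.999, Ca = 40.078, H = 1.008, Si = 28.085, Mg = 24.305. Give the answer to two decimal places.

Formula mass = 1.45*24.305 + 3.55*55.845 + 2*40.078 + 8*28.085 + 24*15.999 + 2*1.008 = 924.320 g/mol, of which 2.016 g is H.
So H makes up 2.016/924.320 = 0.0022 of the mass, i.e. 0.22%.

0.22 mass %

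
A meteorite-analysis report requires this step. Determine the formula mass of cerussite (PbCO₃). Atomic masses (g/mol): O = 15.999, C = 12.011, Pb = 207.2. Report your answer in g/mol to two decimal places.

267.21 g/mol

Pb: 1 × 207.2 = 207.2000
C: 1 × 12.011 = 12.0110
O: 3 × 15.999 = 47.9970
Summing the contributions gives the formula mass.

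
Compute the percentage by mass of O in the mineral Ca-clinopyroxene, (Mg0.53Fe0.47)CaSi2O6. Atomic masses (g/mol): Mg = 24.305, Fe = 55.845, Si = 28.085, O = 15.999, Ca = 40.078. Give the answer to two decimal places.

41.49 weight percent

Formula mass = 0.53*24.305 + 0.47*55.845 + 1*40.078 + 2*28.085 + 6*15.999 = 231.371 g/mol, of which 95.994 g is O.
So O makes up 95.994/231.371 = 0.4149 of the mass, i.e. 41.49%.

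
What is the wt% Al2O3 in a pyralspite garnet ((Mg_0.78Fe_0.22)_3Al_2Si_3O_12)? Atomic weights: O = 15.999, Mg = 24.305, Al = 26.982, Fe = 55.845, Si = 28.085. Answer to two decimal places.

Molar mass of (Mg_0.78Fe_0.22)_3Al_2Si_3O_12 = 2.34*24.305 + 0.66*55.845 + 2*26.982 + 3*28.085 + 12*15.999 = 423.938 g/mol.
Each formula unit contains 2 Al, equivalent to 2/2 = 1.0000 mol Al2O3.
M(Al2O3) = 2×26.982 + 3×15.999 = 101.961 g/mol.
Mass of Al2O3 per formula unit = 1.0000 × 101.961 = 101.961 g.
Al2O3 wt% = 101.961 / 423.938 × 100 = 24.05%.

24.05 wt%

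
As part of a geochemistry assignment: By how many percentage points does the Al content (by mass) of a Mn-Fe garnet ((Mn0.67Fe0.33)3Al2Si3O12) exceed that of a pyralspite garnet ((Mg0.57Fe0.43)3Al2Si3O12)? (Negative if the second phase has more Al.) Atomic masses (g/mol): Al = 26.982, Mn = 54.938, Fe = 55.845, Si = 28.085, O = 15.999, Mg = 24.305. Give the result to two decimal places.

M((Mn0.67Fe0.33)3Al2Si3O12) = 495.919 g/mol, so wt% Al = 53.964/495.919 × 100 = 10.88%.
M((Mg0.57Fe0.43)3Al2Si3O12) = 443.809 g/mol, so wt% Al = 53.964/443.809 × 100 = 12.16%.
10.88 − 12.16 = -1.28 pp.

-1.28 percentage points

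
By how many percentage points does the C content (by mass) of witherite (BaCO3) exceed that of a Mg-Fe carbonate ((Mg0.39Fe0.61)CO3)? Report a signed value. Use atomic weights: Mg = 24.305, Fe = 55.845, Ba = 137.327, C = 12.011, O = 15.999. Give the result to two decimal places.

M(BaCO3) = 197.335 g/mol, so wt% C = 12.011/197.335 × 100 = 6.09%.
M((Mg0.39Fe0.61)CO3) = 103.552 g/mol, so wt% C = 12.011/103.552 × 100 = 11.60%.
6.09 − 11.60 = -5.51 pp.

-5.51 percentage points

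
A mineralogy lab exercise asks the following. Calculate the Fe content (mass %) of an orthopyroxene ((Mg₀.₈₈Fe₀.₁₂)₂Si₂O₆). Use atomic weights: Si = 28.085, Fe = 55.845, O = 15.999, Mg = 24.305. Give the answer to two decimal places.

M((Mg₀.₈₈Fe₀.₁₂)₂Si₂O₆) = 208.344 g/mol.
Fe contributes 0.24 × 55.845 = 13.403 g per mole.
13.403/208.344 = 0.0643 → 6.43%.

6.43 mass %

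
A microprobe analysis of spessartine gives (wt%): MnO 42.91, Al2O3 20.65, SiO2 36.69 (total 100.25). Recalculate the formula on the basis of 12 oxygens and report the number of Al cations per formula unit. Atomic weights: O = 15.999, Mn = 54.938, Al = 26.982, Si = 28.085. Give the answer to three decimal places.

1.997 Al apfu

MnO (M=70.937): mol = 0.60490; Mn = 0.60490, O = 0.60490.
Al2O3 (M=101.961): mol = 0.20253; Al = 0.40506, O = 0.60759.
SiO2 (M=60.083): mol = 0.61066; Si = 0.61066, O = 1.22132.
ΣO = 2.43381; factor = 12/ΣO = 4.93054.
Al apfu = 0.40506 × 4.93054 = 1.997.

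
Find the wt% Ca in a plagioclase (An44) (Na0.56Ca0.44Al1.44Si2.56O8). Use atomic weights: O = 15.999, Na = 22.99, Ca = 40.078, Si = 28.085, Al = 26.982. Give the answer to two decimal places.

6.55 wt%

Molar mass of Na0.56Ca0.44Al1.44Si2.56O8: 0.56·22.99 + 0.44·40.078 + 1.44·26.982 + 2.56·28.085 + 8·15.999 = 269.252 g/mol.
Mass of Ca per formula unit: 0.44 × 40.078 = 17.634 g.
Weight fraction Ca = 17.634 / 269.252 = 0.0655.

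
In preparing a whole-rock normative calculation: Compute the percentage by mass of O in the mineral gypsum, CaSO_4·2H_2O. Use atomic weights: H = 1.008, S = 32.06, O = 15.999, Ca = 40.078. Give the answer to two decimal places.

55.76 weight percent

M(CaSO_4·2H_2O) = 172.164 g/mol.
O contributes 6 × 15.999 = 95.994 g per mole.
95.994/172.164 = 0.5576 → 55.76%.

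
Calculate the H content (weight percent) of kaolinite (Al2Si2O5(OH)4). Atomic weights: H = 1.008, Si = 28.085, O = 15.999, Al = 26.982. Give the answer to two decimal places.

M(Al2Si2O5(OH)4) = 258.157 g/mol.
H contributes 4 × 1.008 = 4.032 g per mole.
4.032/258.157 = 0.0156 → 1.56%.

1.56 weight percent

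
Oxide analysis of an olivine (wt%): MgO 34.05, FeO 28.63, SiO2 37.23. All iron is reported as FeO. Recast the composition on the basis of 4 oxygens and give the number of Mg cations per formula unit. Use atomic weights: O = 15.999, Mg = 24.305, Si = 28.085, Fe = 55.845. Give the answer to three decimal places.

MgO: 34.05/40.304 = 0.84483 mol → 0.84483 mol Mg, 0.84483 mol O.
FeO: 28.63/71.844 = 0.39850 mol → 0.39850 mol Fe, 0.39850 mol O.
SiO2: 37.23/60.083 = 0.61964 mol → 0.61964 mol Si, 1.23928 mol O.
Total oxygen = 2.48261 mol. Normalization factor = 4/2.48261 = 1.61121.
Mg per 4 O = 0.84483 × 1.61121 = 1.361.

1.361 Mg apfu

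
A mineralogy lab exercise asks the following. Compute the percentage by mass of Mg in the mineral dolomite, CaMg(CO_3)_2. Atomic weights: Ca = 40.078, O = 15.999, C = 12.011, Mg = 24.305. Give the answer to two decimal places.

Molar mass of CaMg(CO_3)_2: 1·40.078 + 1·24.305 + 2·12.011 + 6·15.999 = 184.399 g/mol.
Mass of Mg per formula unit: 1 × 24.305 = 24.305 g.
Weight fraction Mg = 24.305 / 184.399 = 0.1318.

13.18 weight percent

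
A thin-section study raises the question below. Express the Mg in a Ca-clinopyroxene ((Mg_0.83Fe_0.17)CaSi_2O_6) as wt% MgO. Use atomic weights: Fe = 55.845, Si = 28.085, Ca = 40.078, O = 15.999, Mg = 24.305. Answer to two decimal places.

M((Mg_0.83Fe_0.17)CaSi_2O_6) = 221.909 g/mol; M(MgO) = 40.304 g/mol.
Moles MgO per formula unit = 0.83 Mg ÷ 1 = 0.8300.
MgO fraction = (0.8300 × 40.304) / 221.909 = 33.452/221.909 = 0.1507.

15.07 wt%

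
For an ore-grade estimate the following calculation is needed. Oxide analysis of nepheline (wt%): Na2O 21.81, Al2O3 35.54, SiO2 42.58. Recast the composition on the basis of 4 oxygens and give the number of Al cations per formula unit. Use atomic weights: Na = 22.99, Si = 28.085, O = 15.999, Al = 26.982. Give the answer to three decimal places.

0.991 Al apfu

Na2O (M=61.979): mol = 0.35189; Na = 0.70378, O = 0.35189.
Al2O3 (M=101.961): mol = 0.34856; Al = 0.69712, O = 1.04568.
SiO2 (M=60.083): mol = 0.70869; Si = 0.70869, O = 1.41738.
ΣO = 2.81495; factor = 4/ΣO = 1.42098.
Al apfu = 0.69712 × 1.42098 = 0.991.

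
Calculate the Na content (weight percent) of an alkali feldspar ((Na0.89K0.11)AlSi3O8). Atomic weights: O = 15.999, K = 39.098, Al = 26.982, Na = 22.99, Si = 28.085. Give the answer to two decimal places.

M((Na0.89K0.11)AlSi3O8) = 263.991 g/mol.
Na contributes 0.89 × 22.99 = 20.461 g per mole.
20.461/263.991 = 0.0775 → 7.75%.

7.75 weight percent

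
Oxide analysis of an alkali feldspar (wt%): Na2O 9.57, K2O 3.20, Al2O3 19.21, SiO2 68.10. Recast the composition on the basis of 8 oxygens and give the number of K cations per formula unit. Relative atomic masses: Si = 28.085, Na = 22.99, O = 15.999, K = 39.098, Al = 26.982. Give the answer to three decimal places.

Na2O (M=61.979): mol = 0.15441; Na = 0.30882, O = 0.15441.
K2O (M=94.195): mol = 0.03397; K = 0.06794, O = 0.03397.
Al2O3 (M=101.961): mol = 0.18841; Al = 0.37682, O = 0.56523.
SiO2 (M=60.083): mol = 1.13343; Si = 1.13343, O = 2.26686.
ΣO = 3.02047; factor = 8/ΣO = 2.64859.
K apfu = 0.06794 × 2.64859 = 0.180.

0.180 K apfu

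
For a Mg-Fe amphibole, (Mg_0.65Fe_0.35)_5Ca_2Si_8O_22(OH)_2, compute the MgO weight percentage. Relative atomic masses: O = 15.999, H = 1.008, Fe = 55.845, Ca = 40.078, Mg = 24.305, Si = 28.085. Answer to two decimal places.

15.10 wt%

M((Mg_0.65Fe_0.35)_5Ca_2Si_8O_22(OH)_2) = 867.548 g/mol; M(MgO) = 40.304 g/mol.
Moles MgO per formula unit = 3.25 Mg ÷ 1 = 3.2500.
MgO fraction = (3.2500 × 40.304) / 867.548 = 130.988/867.548 = 0.1510.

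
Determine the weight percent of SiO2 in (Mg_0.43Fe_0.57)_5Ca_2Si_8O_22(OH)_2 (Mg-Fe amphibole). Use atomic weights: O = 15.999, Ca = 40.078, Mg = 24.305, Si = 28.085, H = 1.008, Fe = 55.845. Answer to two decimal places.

53.27 wt%

Molar mass of (Mg_0.43Fe_0.57)_5Ca_2Si_8O_22(OH)_2 = 2.15×24.305 + 2.85×55.845 + 2×40.078 + 8×28.085 + 24×15.999 + 2×1.008 = 902.242 g/mol.
Each formula unit contains 8 Si, equivalent to 8/1 = 8.0000 mol SiO2.
M(SiO2) = 1×28.085 + 2×15.999 = 60.083 g/mol.
Mass of SiO2 per formula unit = 8.0000 × 60.083 = 480.664 g.
SiO2 wt% = 480.664 / 902.242 × 100 = 53.27%.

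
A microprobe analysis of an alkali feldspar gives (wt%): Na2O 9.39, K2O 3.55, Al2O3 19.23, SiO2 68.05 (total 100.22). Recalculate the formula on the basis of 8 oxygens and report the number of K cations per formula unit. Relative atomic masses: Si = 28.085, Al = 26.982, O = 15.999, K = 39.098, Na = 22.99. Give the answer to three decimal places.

0.200 K apfu

Na2O (M=61.979): mol = 0.15150; Na = 0.30300, O = 0.15150.
K2O (M=94.195): mol = 0.03769; K = 0.07538, O = 0.03769.
Al2O3 (M=101.961): mol = 0.18860; Al = 0.37720, O = 0.56580.
SiO2 (M=60.083): mol = 1.13260; Si = 1.13260, O = 2.26520.
ΣO = 3.02019; factor = 8/ΣO = 2.64884.
K apfu = 0.07538 × 2.64884 = 0.200.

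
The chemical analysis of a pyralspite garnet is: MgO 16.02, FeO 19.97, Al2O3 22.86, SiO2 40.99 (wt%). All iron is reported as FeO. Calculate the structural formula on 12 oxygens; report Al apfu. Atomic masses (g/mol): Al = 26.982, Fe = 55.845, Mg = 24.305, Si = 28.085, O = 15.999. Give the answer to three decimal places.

1.984 Al apfu

16.02 wt% MgO ÷ 40.304 g/mol = 0.39748 mol, giving 0.39748 Mg and 0.39748 O.
19.97 wt% FeO ÷ 71.844 g/mol = 0.27796 mol, giving 0.27796 Fe and 0.27796 O.
22.86 wt% Al2O3 ÷ 101.961 g/mol = 0.22420 mol, giving 0.44840 Al and 0.67260 O.
40.99 wt% SiO2 ÷ 60.083 g/mol = 0.68222 mol, giving 0.68222 Si and 1.36444 O.
Oxygen sums to 2.71248; scaling by 12/2.71248 = 4.42400 puts the formula on 12 O.
Al: 0.44840 × 4.42400 = 1.984 atoms per formula unit.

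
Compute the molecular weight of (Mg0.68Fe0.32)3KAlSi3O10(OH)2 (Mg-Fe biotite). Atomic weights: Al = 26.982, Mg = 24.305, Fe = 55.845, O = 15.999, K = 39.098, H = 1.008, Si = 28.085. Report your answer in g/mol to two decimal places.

The formula mass is the sum 2.04(24.305) + 0.96(55.845) + 1(39.098) + 1(26.982) + 3(28.085) + 12(15.999) + 2(1.008).

447.53 g/mol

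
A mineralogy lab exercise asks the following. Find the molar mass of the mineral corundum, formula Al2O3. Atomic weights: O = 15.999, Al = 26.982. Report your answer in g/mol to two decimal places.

M = 2×26.982 + 3×15.999

101.96 g/mol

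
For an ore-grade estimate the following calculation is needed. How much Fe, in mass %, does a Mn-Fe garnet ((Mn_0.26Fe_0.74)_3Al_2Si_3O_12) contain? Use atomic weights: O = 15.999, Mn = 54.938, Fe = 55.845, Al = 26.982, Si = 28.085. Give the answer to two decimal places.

24.94 mass %

Molar mass of (Mn_0.26Fe_0.74)_3Al_2Si_3O_12: 0.78*54.938 + 2.22*55.845 + 2*26.982 + 3*28.085 + 12*15.999 = 497.035 g/mol.
Mass of Fe per formula unit: 2.22 × 55.845 = 123.976 g.
Weight fraction Fe = 123.976 / 497.035 = 0.2494.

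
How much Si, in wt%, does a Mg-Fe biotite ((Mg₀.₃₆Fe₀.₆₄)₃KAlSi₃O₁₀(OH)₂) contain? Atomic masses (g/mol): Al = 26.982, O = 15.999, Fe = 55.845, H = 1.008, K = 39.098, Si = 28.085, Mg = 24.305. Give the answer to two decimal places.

M((Mg₀.₃₆Fe₀.₆₄)₃KAlSi₃O₁₀(OH)₂) = 477.811 g/mol.
Si contributes 3 × 28.085 = 84.255 g per mole.
84.255/477.811 = 0.1763 → 17.63%.

17.63 wt%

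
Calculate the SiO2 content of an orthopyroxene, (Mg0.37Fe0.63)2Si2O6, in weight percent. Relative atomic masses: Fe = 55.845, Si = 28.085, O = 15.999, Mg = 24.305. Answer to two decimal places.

49.96 wt%

M((Mg0.37Fe0.63)2Si2O6) = 240.514 g/mol; M(SiO2) = 60.083 g/mol.
Moles SiO2 per formula unit = 2 Si ÷ 1 = 2.0000.
SiO2 fraction = (2.0000 × 60.083) / 240.514 = 120.166/240.514 = 0.4996.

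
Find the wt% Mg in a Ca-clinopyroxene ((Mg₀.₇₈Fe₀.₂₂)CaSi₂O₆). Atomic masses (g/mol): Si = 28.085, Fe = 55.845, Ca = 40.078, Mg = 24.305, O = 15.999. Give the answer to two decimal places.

M((Mg₀.₇₈Fe₀.₂₂)CaSi₂O₆) = 223.486 g/mol.
Mg contributes 0.78 × 24.305 = 18.958 g per mole.
18.958/223.486 = 0.0848 → 8.48%.

8.48 mass %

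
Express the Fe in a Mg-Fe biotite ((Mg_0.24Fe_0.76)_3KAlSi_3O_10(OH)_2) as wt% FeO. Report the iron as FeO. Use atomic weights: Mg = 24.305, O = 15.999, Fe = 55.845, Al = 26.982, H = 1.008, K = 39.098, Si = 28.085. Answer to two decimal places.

Formula mass = 489.165 g/mol.
2.28 Fe → 2.2800 mol FeO per formula unit; M(FeO) = 71.844, so FeO mass = 163.804 g.
163.804/489.165 × 100 = 33.49 wt%.

33.49 wt%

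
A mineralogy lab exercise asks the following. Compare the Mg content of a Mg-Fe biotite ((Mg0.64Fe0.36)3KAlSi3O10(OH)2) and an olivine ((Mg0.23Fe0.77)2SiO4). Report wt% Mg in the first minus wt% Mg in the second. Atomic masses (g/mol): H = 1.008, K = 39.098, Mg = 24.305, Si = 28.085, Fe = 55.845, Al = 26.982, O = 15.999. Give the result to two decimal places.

4.43 percentage points

Mg in (Mg0.64Fe0.36)3KAlSi3O10(OH)2: molar mass 451.317 g/mol; 1.92×24.305 = 46.666 g → 10.34 wt%.
Mg in (Mg0.23Fe0.77)2SiO4: molar mass 189.263 g/mol; 0.46×24.305 = 11.180 g → 5.91 wt%.
Difference = 10.34 − 5.91 = 4.43 percentage points.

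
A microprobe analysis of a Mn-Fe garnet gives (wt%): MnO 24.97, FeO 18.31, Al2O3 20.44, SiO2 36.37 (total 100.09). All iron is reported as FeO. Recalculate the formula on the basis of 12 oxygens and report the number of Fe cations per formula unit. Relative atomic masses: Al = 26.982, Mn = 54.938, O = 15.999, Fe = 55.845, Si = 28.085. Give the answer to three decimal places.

MnO (M=70.937): mol = 0.35200; Mn = 0.35200, O = 0.35200.
FeO (M=71.844): mol = 0.25486; Fe = 0.25486, O = 0.25486.
Al2O3 (M=101.961): mol = 0.20047; Al = 0.40094, O = 0.60141.
SiO2 (M=60.083): mol = 0.60533; Si = 0.60533, O = 1.21066.
ΣO = 2.41893; factor = 12/ΣO = 4.96087.
Fe apfu = 0.25486 × 4.96087 = 1.264.

1.264 Fe apfu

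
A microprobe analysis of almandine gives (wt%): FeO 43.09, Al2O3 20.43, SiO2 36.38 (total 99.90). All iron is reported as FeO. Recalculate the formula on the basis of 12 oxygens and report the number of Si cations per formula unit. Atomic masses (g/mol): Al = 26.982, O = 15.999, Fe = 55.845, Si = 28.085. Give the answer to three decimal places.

3.013 Si apfu

FeO (M=71.844): mol = 0.59977; Fe = 0.59977, O = 0.59977.
Al2O3 (M=101.961): mol = 0.20037; Al = 0.40074, O = 0.60111.
SiO2 (M=60.083): mol = 0.60550; Si = 0.60550, O = 1.21100.
ΣO = 2.41188; factor = 12/ΣO = 4.97537.
Si apfu = 0.60550 × 4.97537 = 3.013.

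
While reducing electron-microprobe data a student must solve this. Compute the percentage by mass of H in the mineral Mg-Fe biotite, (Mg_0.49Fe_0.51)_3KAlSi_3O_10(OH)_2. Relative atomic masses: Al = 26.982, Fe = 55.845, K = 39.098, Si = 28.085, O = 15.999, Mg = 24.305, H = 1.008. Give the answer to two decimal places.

0.43 weight percent

Molar mass of (Mg_0.49Fe_0.51)_3KAlSi_3O_10(OH)_2: 1.47·24.305 + 1.53·55.845 + 1·39.098 + 1·26.982 + 3·28.085 + 12·15.999 + 2·1.008 = 465.510 g/mol.
Mass of H per formula unit: 2 × 1.008 = 2.016 g.
Weight fraction H = 2.016 / 465.510 = 0.0043.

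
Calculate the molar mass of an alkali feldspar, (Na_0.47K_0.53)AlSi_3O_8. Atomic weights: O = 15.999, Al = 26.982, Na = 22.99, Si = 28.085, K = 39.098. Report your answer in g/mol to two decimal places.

Na: 0.47 × 22.99 = 10.8053
K: 0.53 × 39.098 = 20.7219
Al: 1 × 26.982 = 26.9820
Si: 3 × 28.085 = 84.2550
O: 8 × 15.999 = 127.9920
Summing the contributions gives the formula mass.

270.76 g/mol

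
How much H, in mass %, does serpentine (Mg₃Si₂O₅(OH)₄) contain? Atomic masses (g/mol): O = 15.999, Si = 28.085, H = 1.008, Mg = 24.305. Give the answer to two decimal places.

1.46 mass %

M(Mg₃Si₂O₅(OH)₄) = 277.108 g/mol.
H contributes 4 × 1.008 = 4.032 g per mole.
4.032/277.108 = 0.0146 → 1.46%.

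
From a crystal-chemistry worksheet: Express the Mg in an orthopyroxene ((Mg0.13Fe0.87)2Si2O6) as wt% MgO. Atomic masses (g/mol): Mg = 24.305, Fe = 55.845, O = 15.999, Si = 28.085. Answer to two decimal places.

M((Mg0.13Fe0.87)2Si2O6) = 255.654 g/mol; M(MgO) = 40.304 g/mol.
Moles MgO per formula unit = 0.26 Mg ÷ 1 = 0.2600.
MgO fraction = (0.2600 × 40.304) / 255.654 = 10.479/255.654 = 0.0410.

4.10 wt%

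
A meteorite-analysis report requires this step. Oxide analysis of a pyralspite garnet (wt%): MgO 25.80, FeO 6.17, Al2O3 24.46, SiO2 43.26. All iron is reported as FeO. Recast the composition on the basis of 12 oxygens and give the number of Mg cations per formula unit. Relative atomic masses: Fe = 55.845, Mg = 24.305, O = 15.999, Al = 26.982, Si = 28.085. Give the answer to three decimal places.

25.80 wt% MgO ÷ 40.304 g/mol = 0.64013 mol, giving 0.64013 Mg and 0.64013 O.
6.17 wt% FeO ÷ 71.844 g/mol = 0.08588 mol, giving 0.08588 Fe and 0.08588 O.
24.46 wt% Al2O3 ÷ 101.961 g/mol = 0.23990 mol, giving 0.47980 Al and 0.71970 O.
43.26 wt% SiO2 ÷ 60.083 g/mol = 0.72000 mol, giving 0.72000 Si and 1.44000 O.
Oxygen sums to 2.88571; scaling by 12/2.88571 = 4.15842 puts the formula on 12 O.
Mg: 0.64013 × 4.15842 = 2.662 atoms per formula unit.

2.662 Mg apfu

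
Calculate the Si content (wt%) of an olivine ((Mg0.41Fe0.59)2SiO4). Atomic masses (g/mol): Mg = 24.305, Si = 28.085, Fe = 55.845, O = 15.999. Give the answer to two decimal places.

M((Mg0.41Fe0.59)2SiO4) = 177.908 g/mol.
Si contributes 1 × 28.085 = 28.085 g per mole.
28.085/177.908 = 0.1579 → 15.79%.

15.79 wt%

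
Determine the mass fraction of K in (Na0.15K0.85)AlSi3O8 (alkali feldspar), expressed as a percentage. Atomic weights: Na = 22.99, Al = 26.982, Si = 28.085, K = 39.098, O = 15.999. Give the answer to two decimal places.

12.04 mass %

Formula mass = 0.15·22.99 + 0.85·39.098 + 1·26.982 + 3·28.085 + 8·15.999 = 275.911 g/mol, of which 33.233 g is K.
So K makes up 33.233/275.911 = 0.1204 of the mass, i.e. 12.04%.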